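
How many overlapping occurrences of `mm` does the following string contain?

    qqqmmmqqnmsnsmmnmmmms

6

Sliding a length-2 window over the 21 characters (20 positions):
  position 4–5: mm
  position 5–6: mm
  position 14–15: mm
  position 17–18: mm
  position 18–19: mm
  position 19–20: mm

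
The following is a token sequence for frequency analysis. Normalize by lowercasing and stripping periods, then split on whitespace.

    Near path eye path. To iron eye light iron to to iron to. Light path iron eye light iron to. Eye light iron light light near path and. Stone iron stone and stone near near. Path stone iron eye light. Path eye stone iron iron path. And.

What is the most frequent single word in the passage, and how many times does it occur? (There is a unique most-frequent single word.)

Unigram frequencies (highest first):
  iron: 10
  path: 7
  light: 7
  eye: 6
  to: 5
  stone: 5
  … (2 more, each ≤ 4)

"iron", 10 times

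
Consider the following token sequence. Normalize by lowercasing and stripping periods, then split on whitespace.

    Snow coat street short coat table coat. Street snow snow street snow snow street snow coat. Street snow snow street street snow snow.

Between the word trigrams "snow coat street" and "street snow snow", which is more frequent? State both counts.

"street snow snow" (4 vs 2)

"snow coat street": 2 occurrences
"street snow snow": 4 occurrences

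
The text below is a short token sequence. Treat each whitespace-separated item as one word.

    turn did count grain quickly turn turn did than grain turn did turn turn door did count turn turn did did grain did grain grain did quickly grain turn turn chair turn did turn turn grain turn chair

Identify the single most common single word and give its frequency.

"turn", 14 times

Unigram frequencies (highest first):
  turn: 14
  did: 9
  grain: 7
  count: 2
  quickly: 2
  chair: 2
  … (2 more, each ≤ 1)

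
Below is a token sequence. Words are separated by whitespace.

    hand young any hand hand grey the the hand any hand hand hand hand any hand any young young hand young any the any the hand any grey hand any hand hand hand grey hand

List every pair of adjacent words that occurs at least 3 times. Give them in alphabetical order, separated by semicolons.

any hand; hand any; hand hand

Bigram counts meeting the condition (at least 3 times):
  any hand: 4
  hand any: 5
  hand hand: 6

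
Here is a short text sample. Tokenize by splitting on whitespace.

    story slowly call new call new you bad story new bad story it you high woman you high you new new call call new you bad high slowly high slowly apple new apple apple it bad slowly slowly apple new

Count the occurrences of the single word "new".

8

Scanning the 40 tokens for "new":
  position 4: new
  position 6: new
  position 10: new
  position 20: new
  position 21: new
  position 24: new
  position 32: new
  position 40: new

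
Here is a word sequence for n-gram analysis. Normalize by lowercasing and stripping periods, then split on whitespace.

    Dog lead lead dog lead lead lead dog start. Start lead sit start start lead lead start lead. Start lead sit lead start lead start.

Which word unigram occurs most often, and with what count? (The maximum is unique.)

Unigram frequencies (highest first):
  lead: 12
  start: 8
  dog: 3
  sit: 2

"lead", 12 times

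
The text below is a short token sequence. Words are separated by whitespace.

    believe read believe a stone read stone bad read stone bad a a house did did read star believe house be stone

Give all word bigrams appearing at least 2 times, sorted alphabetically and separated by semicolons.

read stone; stone bad

Bigram counts meeting the condition (at least 2 times):
  read stone: 2
  stone bad: 2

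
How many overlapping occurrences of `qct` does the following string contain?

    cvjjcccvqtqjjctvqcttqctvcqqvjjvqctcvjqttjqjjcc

3

Sliding a length-3 window over the 46 characters (44 positions):
  position 17–19: qct
  position 21–23: qct
  position 32–34: qct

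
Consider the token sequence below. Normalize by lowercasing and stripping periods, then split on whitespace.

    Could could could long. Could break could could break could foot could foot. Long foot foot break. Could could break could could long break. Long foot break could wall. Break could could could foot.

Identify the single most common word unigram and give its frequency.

"could", 16 times

Unigram frequencies (highest first):
  could: 16
  break: 7
  foot: 6
  long: 4
  wall: 1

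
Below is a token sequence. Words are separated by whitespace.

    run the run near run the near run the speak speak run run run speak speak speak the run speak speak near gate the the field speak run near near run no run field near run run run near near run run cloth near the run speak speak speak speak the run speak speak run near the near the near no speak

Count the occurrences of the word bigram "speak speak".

Scanning the 61 overlapping bigram windows for "speak speak":
  position 10–11: speak speak
  position 15–16: speak speak
  position 16–17: speak speak
  position 20–21: speak speak
  position 47–48: speak speak
  position 48–49: speak speak
  position 49–50: speak speak
  position 53–54: speak speak

8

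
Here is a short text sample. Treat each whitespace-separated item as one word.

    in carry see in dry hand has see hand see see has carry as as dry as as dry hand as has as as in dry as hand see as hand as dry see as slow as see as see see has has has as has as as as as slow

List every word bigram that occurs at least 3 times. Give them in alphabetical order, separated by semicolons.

as as; as dry; has as; see as

Bigram counts meeting the condition (at least 3 times):
  as as: 6
  as dry: 3
  has as: 3
  see as: 3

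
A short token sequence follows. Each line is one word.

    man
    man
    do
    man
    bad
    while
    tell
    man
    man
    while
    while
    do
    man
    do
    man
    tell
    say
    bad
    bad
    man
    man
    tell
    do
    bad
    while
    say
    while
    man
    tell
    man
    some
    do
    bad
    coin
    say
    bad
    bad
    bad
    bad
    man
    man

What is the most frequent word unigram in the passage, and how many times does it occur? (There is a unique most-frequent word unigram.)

Unigram frequencies (highest first):
  man: 13
  bad: 9
  do: 5
  while: 5
  tell: 4
  say: 3
  … (2 more, each ≤ 1)

"man", 13 times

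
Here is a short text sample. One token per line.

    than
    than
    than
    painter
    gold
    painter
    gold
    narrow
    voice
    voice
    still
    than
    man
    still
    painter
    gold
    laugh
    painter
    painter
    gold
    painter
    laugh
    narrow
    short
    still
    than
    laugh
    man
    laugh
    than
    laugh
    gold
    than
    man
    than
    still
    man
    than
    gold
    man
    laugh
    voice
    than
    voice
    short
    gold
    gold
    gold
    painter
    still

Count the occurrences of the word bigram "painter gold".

4

Scanning the 49 overlapping bigram windows for "painter gold":
  position 4–5: painter gold
  position 6–7: painter gold
  position 15–16: painter gold
  position 19–20: painter gold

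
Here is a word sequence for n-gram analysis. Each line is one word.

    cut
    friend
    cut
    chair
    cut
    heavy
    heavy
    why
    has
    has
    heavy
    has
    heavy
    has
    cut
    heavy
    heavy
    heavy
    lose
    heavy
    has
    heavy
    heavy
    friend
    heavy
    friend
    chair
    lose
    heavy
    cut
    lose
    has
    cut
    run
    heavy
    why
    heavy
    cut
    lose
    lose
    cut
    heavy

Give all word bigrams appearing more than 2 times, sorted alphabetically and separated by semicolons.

Bigram counts meeting the condition (more than 2 times):
  cut heavy: 3
  has heavy: 3
  heavy has: 3
  heavy heavy: 4

cut heavy; has heavy; heavy has; heavy heavy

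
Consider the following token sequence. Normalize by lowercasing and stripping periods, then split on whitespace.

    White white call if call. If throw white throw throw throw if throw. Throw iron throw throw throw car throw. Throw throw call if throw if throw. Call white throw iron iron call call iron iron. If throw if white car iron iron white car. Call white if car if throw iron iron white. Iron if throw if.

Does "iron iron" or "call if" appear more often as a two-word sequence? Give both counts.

"iron iron": 4 occurrences
"call if": 3 occurrences

"iron iron" (4 vs 3)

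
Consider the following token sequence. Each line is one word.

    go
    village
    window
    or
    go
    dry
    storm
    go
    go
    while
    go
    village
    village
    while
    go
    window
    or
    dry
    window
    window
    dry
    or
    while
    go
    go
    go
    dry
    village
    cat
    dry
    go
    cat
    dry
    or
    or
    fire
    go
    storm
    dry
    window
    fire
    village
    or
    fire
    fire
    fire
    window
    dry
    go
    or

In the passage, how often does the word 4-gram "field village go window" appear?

Scanning the 47 overlapping 4-gram windows for "field village go window":
  (none found)

0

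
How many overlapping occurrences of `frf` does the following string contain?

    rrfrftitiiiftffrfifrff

3

Sliding a length-3 window over the 22 characters (20 positions):
  position 3–5: frf
  position 15–17: frf
  position 19–21: frf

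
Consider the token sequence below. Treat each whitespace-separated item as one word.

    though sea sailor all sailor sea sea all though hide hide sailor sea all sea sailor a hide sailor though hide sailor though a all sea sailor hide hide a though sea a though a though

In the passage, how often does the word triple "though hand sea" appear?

Scanning the 34 overlapping trigram windows for "though hand sea":
  (none found)

0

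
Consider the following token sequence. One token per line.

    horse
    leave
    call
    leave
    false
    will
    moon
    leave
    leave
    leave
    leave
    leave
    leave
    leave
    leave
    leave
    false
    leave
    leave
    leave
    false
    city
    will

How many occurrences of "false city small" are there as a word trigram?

Scanning the 21 overlapping trigram windows for "false city small":
  (none found)

0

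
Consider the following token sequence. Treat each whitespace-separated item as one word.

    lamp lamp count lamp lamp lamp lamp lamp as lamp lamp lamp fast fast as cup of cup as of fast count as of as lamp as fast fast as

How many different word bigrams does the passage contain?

18

30 tokens → 29 bigram windows in total.
Repeated bigrams (each contributes count−1 duplicates):
  lamp lamp: 7
  as lamp: 2
  as of: 2
  fast as: 2
  fast fast: 2
  lamp as: 2
11 duplicate windows → 29 − 11 = 18 distinct.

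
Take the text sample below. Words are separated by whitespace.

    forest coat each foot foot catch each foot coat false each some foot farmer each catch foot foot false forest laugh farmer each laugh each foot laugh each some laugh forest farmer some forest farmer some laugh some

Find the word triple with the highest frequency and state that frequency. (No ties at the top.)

Trigram frequencies (highest first):
  forest farmer some: 2
  forest coat each: 1
  coat each foot: 1
  each foot foot: 1
  foot foot catch: 1
  foot catch each: 1
  … (29 more, each ≤ 1)

"forest farmer some", 2 times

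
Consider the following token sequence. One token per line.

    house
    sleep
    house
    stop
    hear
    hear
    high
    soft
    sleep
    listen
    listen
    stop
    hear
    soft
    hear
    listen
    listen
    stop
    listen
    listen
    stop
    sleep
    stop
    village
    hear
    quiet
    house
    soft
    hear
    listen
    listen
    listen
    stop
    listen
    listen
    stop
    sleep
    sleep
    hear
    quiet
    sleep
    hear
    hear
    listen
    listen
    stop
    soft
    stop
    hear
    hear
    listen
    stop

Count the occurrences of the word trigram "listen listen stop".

Scanning the 50 overlapping trigram windows for "listen listen stop":
  position 10–12: listen listen stop
  position 16–18: listen listen stop
  position 19–21: listen listen stop
  position 31–33: listen listen stop
  position 34–36: listen listen stop
  position 44–46: listen listen stop

6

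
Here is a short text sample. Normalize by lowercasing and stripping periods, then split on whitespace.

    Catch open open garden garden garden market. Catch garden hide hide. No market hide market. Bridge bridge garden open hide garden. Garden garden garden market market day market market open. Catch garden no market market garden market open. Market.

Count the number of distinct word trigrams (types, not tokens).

39 tokens → 37 trigram windows in total.
Repeated trigrams (each contributes count−1 duplicates):
  garden garden garden: 3
  garden garden market: 2
3 duplicate windows → 37 − 3 = 34 distinct.

34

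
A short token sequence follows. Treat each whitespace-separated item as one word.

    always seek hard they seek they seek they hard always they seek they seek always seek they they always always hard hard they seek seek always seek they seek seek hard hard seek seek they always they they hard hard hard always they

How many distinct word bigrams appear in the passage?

43 tokens → 42 bigram windows in total.
Repeated bigrams (each contributes count−1 duplicates):
  seek they: 6
  they seek: 6
  hard hard: 4
  always seek: 3
  always they: 3
  seek seek: 3
  hard always: 2
  hard they: 2
  … (5 more repeated)
26 duplicate windows → 42 − 26 = 16 distinct.

16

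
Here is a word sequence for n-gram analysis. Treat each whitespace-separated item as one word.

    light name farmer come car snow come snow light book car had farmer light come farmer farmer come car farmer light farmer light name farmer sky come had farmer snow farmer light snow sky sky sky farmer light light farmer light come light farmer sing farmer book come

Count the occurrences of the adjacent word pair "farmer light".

Scanning the 47 overlapping bigram windows for "farmer light":
  position 13–14: farmer light
  position 20–21: farmer light
  position 22–23: farmer light
  position 31–32: farmer light
  position 37–38: farmer light
  position 40–41: farmer light

6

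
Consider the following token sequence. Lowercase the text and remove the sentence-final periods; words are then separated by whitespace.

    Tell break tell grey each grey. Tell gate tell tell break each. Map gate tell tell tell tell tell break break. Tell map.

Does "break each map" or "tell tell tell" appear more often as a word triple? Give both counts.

"tell tell tell" (3 vs 1)

"break each map": 1 occurrence
"tell tell tell": 3 occurrences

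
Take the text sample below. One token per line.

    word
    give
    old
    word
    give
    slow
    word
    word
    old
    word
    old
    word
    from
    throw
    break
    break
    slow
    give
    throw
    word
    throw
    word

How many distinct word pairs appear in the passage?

16

22 tokens → 21 bigram windows in total.
Repeated bigrams (each contributes count−1 duplicates):
  old word: 3
  throw word: 2
  word give: 2
  word old: 2
5 duplicate windows → 21 − 5 = 16 distinct.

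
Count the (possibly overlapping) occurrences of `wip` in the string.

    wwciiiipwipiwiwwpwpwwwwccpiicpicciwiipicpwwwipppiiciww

Sliding a length-3 window over the 54 characters (52 positions):
  position 9–11: wip
  position 44–46: wip

2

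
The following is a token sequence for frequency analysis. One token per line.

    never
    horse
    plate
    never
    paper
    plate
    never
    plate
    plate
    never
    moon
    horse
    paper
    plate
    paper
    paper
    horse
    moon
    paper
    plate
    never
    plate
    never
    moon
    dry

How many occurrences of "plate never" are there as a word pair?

Scanning the 24 overlapping bigram windows for "plate never":
  position 3–4: plate never
  position 6–7: plate never
  position 9–10: plate never
  position 20–21: plate never
  position 22–23: plate never

5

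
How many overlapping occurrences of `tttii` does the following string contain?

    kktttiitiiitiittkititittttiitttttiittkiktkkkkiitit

3

Sliding a length-5 window over the 50 characters (46 positions):
  position 3–7: tttii
  position 24–28: tttii
  position 31–35: tttii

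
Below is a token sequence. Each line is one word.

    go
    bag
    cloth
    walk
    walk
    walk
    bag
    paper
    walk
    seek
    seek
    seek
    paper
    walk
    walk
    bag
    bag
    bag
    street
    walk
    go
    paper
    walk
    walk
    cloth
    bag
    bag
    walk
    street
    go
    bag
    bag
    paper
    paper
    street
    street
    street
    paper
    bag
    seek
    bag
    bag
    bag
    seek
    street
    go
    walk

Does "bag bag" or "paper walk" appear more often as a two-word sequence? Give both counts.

"bag bag": 6 occurrences
"paper walk": 3 occurrences

"bag bag" (6 vs 3)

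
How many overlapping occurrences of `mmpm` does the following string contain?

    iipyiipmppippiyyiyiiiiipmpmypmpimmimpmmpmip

Sliding a length-4 window over the 43 characters (40 positions):
  position 38–41: mmpm

1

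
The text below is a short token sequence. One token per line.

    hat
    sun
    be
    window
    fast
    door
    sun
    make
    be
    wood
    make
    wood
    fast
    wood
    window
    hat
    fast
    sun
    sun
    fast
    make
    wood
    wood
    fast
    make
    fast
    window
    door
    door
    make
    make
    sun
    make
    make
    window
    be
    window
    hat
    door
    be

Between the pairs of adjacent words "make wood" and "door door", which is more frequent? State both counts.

"make wood": 2 occurrences
"door door": 1 occurrence

"make wood" (2 vs 1)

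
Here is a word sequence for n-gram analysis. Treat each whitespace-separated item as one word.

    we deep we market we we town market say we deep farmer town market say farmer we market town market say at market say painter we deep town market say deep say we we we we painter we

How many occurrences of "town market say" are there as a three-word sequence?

4

Scanning the 36 overlapping trigram windows for "town market say":
  position 7–9: town market say
  position 13–15: town market say
  position 19–21: town market say
  position 28–30: town market say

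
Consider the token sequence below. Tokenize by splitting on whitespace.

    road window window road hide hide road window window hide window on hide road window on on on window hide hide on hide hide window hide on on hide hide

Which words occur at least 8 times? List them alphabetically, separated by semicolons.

hide; window

Unigram counts meeting the condition (at least 8 times):
  hide: 11
  window: 8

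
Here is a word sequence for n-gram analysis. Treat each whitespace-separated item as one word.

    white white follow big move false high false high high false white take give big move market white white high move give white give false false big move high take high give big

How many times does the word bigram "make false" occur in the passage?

0

Scanning the 32 overlapping bigram windows for "make false":
  (none found)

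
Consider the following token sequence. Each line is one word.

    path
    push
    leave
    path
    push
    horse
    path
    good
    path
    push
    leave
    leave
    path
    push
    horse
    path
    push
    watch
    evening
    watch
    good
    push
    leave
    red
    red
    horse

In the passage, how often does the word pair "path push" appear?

Scanning the 25 overlapping bigram windows for "path push":
  position 1–2: path push
  position 4–5: path push
  position 9–10: path push
  position 13–14: path push
  position 16–17: path push

5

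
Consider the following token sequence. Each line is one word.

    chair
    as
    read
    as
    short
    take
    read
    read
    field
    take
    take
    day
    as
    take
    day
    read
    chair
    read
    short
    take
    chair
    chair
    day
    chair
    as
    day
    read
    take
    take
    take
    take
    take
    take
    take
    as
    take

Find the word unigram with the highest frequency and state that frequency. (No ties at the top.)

"take", 13 times

Unigram frequencies (highest first):
  take: 13
  read: 6
  chair: 5
  as: 5
  day: 4
  short: 2
  … (1 more, each ≤ 1)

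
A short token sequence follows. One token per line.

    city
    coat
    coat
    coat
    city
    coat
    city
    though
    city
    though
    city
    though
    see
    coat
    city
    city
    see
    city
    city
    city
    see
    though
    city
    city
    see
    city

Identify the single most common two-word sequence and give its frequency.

"city city", 4 times

Bigram frequencies (highest first):
  city city: 4
  coat city: 3
  city though: 3
  though city: 3
  city see: 3
  city coat: 2
  … (5 more, each ≤ 2)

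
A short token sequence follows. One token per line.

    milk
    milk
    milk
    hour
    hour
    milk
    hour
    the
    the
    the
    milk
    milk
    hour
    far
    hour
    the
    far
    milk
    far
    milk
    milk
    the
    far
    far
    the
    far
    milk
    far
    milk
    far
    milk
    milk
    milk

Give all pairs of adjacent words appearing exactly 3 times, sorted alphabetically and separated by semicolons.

Bigram counts meeting the condition (exactly 3 times):
  milk far: 3
  milk hour: 3
  the far: 3

milk far; milk hour; the far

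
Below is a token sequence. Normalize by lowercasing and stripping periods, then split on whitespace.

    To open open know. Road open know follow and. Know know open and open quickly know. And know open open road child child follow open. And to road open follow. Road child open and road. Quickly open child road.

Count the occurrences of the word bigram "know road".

1

Scanning the 38 overlapping bigram windows for "know road":
  position 4–5: know road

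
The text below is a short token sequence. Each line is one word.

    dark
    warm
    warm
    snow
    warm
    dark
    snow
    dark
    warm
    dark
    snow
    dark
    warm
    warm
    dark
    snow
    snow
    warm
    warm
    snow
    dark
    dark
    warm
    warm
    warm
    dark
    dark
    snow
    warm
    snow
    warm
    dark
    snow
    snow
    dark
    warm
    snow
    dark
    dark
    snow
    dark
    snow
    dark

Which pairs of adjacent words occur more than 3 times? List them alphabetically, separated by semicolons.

dark snow; dark warm; snow dark; snow warm; warm dark; warm snow; warm warm

Bigram counts meeting the condition (more than 3 times):
  dark snow: 7
  dark warm: 5
  snow dark: 7
  snow warm: 4
  warm dark: 5
  warm snow: 4
  warm warm: 5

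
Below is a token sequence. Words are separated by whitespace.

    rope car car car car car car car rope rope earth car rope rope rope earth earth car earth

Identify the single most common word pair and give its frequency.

"car car", 6 times

Bigram frequencies (highest first):
  car car: 6
  rope rope: 3
  car rope: 2
  rope earth: 2
  earth car: 2
  rope car: 1
  … (2 more, each ≤ 1)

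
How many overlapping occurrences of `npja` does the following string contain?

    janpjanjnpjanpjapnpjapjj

4

Sliding a length-4 window over the 24 characters (21 positions):
  position 3–6: npja
  position 9–12: npja
  position 13–16: npja
  position 18–21: npja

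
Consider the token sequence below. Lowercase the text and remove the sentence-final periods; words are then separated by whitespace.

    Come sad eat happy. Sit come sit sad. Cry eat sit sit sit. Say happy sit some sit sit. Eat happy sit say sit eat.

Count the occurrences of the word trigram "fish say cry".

Scanning the 23 overlapping trigram windows for "fish say cry":
  (none found)

0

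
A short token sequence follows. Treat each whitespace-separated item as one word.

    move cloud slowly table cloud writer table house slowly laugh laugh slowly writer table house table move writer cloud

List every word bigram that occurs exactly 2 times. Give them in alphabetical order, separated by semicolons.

table house; writer table

Bigram counts meeting the condition (exactly 2 times):
  table house: 2
  writer table: 2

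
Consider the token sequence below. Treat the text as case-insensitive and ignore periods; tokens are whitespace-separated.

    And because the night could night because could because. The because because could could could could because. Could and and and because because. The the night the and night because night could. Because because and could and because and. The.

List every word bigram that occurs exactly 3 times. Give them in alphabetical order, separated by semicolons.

and because; because because; because could; because the; could because; could could

Bigram counts meeting the condition (exactly 3 times):
  and because: 3
  because because: 3
  because could: 3
  because the: 3
  could because: 3
  could could: 3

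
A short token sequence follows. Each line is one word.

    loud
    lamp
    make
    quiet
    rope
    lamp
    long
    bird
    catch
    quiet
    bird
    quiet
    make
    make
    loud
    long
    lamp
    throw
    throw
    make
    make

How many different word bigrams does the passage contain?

21 tokens → 20 bigram windows in total.
Repeated bigrams (each contributes count−1 duplicates):
  make make: 2
1 duplicate windows → 20 − 1 = 19 distinct.

19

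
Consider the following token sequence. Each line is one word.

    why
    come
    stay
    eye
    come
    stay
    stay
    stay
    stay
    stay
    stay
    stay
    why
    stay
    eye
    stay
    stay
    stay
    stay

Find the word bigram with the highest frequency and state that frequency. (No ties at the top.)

Bigram frequencies (highest first):
  stay stay: 9
  come stay: 2
  stay eye: 2
  why come: 1
  eye come: 1
  stay why: 1
  … (2 more, each ≤ 1)

"stay stay", 9 times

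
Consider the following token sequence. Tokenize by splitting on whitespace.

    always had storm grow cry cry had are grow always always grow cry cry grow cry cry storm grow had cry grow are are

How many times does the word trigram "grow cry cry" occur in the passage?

Scanning the 22 overlapping trigram windows for "grow cry cry":
  position 4–6: grow cry cry
  position 12–14: grow cry cry
  position 15–17: grow cry cry

3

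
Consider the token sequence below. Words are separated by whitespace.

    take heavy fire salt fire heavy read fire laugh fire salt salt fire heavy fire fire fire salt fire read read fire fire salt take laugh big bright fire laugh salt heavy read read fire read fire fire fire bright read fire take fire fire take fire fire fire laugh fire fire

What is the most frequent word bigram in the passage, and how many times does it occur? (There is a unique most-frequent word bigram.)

Bigram frequencies (highest first):
  fire fire: 9
  read fire: 5
  fire salt: 4
  salt fire: 3
  fire laugh: 3
  heavy fire: 2
  … (18 more, each ≤ 2)

"fire fire", 9 times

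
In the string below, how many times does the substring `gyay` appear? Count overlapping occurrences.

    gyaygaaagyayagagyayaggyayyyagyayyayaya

Sliding a length-4 window over the 38 characters (35 positions):
  position 1–4: gyay
  position 9–12: gyay
  position 16–19: gyay
  position 22–25: gyay
  position 29–32: gyay

5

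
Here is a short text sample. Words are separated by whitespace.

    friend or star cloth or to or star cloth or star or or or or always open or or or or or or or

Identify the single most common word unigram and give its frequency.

"or", 15 times

Unigram frequencies (highest first):
  or: 15
  star: 3
  cloth: 2
  friend: 1
  to: 1
  always: 1
  … (1 more, each ≤ 1)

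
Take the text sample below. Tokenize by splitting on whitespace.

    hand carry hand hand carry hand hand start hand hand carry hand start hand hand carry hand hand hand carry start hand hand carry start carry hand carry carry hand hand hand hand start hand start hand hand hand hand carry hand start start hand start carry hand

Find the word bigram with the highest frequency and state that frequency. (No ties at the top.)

Bigram frequencies (highest first):
  hand hand: 13
  hand carry: 8
  carry hand: 8
  hand start: 6
  start hand: 6
  carry start: 2
  … (3 more, each ≤ 2)

"hand hand", 13 times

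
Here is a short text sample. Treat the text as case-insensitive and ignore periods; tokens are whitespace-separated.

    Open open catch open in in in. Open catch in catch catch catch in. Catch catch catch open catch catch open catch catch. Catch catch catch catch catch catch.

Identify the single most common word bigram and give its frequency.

"catch catch", 12 times

Bigram frequencies (highest first):
  catch catch: 12
  open catch: 4
  catch open: 3
  in in: 2
  catch in: 2
  in catch: 2
  … (3 more, each ≤ 1)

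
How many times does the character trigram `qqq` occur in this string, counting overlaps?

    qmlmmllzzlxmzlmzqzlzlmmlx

Sliding a length-3 window over the 25 characters (23 positions):
  (no match at any position)

0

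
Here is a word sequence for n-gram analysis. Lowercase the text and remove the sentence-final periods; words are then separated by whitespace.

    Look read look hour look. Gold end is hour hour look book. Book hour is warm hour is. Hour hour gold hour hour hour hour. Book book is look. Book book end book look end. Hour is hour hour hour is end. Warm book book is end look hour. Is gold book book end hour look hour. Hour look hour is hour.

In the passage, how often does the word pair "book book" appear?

5

Scanning the 61 overlapping bigram windows for "book book":
  position 12–13: book book
  position 26–27: book book
  position 30–31: book book
  position 44–45: book book
  position 52–53: book book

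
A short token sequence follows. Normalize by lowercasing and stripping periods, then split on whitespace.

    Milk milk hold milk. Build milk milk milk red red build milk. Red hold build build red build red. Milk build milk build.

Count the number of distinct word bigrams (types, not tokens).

13

23 tokens → 22 bigram windows in total.
Repeated bigrams (each contributes count−1 duplicates):
  build milk: 3
  milk build: 3
  milk milk: 3
  build red: 2
  milk red: 2
  red build: 2
9 duplicate windows → 22 − 9 = 13 distinct.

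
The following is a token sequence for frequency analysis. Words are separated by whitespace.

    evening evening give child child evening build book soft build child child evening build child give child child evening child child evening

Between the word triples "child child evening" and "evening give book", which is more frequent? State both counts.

"child child evening": 4 occurrences
"evening give book": 0 occurrences

"child child evening" (4 vs 0)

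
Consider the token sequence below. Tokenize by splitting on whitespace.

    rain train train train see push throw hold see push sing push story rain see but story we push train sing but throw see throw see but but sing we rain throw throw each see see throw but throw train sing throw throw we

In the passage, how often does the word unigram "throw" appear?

Scanning the 44 tokens for "throw":
  position 7: throw
  position 23: throw
  position 25: throw
  position 32: throw
  position 33: throw
  position 37: throw
  position 39: throw
  position 42: throw
  position 43: throw

9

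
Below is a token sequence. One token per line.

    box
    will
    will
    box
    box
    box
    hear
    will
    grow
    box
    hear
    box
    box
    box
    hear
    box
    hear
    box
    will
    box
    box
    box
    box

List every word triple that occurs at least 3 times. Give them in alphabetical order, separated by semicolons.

Trigram counts meeting the condition (at least 3 times):
  box box box: 4
  box hear box: 3

box box box; box hear box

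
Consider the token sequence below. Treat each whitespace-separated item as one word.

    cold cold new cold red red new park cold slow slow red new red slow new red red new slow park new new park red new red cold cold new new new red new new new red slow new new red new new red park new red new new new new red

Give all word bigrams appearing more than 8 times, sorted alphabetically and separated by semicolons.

new new; new red

Bigram counts meeting the condition (more than 8 times):
  new new: 10
  new red: 9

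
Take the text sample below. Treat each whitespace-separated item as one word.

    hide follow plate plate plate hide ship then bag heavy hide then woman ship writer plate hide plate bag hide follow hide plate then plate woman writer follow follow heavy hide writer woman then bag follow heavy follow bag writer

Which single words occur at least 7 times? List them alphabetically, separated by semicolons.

hide; plate

Unigram counts meeting the condition (at least 7 times):
  hide: 7
  plate: 7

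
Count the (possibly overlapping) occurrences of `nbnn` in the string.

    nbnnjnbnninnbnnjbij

Sliding a length-4 window over the 19 characters (16 positions):
  position 1–4: nbnn
  position 6–9: nbnn
  position 12–15: nbnn

3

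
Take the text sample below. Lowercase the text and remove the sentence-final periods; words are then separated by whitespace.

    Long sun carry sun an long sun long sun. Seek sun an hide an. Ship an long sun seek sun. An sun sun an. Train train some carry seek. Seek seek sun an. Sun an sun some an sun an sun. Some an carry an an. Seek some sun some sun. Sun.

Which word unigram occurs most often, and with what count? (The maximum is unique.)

Unigram frequencies (highest first):
  sun: 17
  an: 13
  seek: 6
  some: 5
  long: 4
  carry: 3
  … (3 more, each ≤ 2)

"sun", 17 times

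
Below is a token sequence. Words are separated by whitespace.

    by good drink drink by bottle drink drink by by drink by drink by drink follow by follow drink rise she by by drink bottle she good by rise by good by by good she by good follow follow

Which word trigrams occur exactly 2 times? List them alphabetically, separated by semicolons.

by by drink; by drink by; drink by drink; drink drink by

Trigram counts meeting the condition (exactly 2 times):
  by by drink: 2
  by drink by: 2
  drink by drink: 2
  drink drink by: 2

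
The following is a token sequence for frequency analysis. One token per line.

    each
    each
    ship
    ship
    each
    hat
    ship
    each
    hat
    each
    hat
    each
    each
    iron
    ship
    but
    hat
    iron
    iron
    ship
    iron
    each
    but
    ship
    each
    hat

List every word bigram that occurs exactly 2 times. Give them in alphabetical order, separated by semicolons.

each each; hat each; iron ship

Bigram counts meeting the condition (exactly 2 times):
  each each: 2
  hat each: 2
  iron ship: 2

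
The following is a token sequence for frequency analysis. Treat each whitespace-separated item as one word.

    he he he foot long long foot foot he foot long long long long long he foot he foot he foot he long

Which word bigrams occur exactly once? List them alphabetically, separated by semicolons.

Bigram counts meeting the condition (exactly once):
  foot foot: 1
  he long: 1
  long foot: 1
  long he: 1

foot foot; he long; long foot; long he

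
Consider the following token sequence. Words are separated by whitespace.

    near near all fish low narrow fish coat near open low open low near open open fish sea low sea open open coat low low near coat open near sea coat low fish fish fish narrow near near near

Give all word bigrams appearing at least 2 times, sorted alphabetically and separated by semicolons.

coat low; fish fish; low near; near near; near open; open low; open open

Bigram counts meeting the condition (at least 2 times):
  coat low: 2
  fish fish: 2
  low near: 2
  near near: 3
  near open: 2
  open low: 2
  open open: 2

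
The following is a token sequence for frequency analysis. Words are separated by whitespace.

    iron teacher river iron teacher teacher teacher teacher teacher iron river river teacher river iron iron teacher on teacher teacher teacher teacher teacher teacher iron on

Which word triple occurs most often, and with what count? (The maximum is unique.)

Trigram frequencies (highest first):
  teacher teacher teacher: 7
  teacher river iron: 2
  teacher teacher iron: 2
  iron teacher river: 1
  river iron teacher: 1
  iron teacher teacher: 1
  … (10 more, each ≤ 1)

"teacher teacher teacher", 7 times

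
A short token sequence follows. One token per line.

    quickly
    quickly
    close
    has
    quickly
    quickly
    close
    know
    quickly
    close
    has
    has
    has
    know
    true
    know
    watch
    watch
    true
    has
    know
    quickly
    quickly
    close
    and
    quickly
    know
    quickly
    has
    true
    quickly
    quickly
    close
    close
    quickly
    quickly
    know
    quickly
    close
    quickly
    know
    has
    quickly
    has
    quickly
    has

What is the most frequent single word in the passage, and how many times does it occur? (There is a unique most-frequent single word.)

Unigram frequencies (highest first):
  quickly: 17
  has: 9
  close: 7
  know: 7
  true: 3
  watch: 2
  … (1 more, each ≤ 1)

"quickly", 17 times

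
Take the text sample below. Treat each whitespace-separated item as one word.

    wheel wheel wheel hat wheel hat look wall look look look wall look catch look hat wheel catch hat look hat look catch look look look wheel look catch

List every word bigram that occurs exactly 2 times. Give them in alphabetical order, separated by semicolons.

Bigram counts meeting the condition (exactly 2 times):
  catch look: 2
  hat wheel: 2
  look hat: 2
  look wall: 2
  wall look: 2
  wheel hat: 2
  wheel wheel: 2

catch look; hat wheel; look hat; look wall; wall look; wheel hat; wheel wheel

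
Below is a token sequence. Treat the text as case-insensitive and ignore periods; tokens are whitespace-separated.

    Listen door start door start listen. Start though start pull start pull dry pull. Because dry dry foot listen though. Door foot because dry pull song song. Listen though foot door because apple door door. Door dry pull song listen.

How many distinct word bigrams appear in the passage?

30

40 tokens → 39 bigram windows in total.
Repeated bigrams (each contributes count−1 duplicates):
  dry pull: 3
  because dry: 2
  door door: 2
  door start: 2
  listen though: 2
  pull song: 2
  song listen: 2
  start pull: 2
9 duplicate windows → 39 − 9 = 30 distinct.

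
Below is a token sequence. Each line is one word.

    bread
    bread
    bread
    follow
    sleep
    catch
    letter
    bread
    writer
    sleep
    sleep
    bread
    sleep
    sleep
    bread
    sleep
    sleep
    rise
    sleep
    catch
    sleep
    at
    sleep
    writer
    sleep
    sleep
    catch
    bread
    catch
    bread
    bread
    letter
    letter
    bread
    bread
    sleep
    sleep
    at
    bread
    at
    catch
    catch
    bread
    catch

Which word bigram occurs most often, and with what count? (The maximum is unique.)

"sleep sleep", 5 times

Bigram frequencies (highest first):
  sleep sleep: 5
  bread bread: 4
  sleep catch: 3
  bread sleep: 3
  catch bread: 3
  letter bread: 2
  … (19 more, each ≤ 2)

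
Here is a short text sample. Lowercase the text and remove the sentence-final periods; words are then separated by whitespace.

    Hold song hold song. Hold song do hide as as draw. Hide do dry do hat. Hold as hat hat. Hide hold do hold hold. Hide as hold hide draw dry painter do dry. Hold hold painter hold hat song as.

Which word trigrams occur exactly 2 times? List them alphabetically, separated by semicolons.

hold song hold; song hold song

Trigram counts meeting the condition (exactly 2 times):
  hold song hold: 2
  song hold song: 2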